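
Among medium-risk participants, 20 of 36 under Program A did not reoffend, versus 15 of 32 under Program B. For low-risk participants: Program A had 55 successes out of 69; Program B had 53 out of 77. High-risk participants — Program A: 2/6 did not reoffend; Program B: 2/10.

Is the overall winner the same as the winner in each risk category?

Yes

Medium-risk: Program A 20/36 = 55.6%, Program B 15/32 = 46.9% → Program A
Low-risk: Program A 55/69 = 79.7%, Program B 53/77 = 68.8% → Program A
High-risk: Program A 2/6 = 33.3%, Program B 2/10 = 20.0% → Program A
Overall: Program A 77/111 = 69.4%, Program B 70/119 = 58.8% → Program A
Program A wins overall and in every risk group — no reversal.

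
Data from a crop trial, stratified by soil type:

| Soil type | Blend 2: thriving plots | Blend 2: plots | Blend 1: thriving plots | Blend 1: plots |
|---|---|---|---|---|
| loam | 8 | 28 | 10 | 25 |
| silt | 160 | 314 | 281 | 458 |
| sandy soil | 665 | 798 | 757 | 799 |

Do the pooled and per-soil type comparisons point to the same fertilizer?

Loam: Blend 2 8/28 = 28.6%, Blend 1 10/25 = 40.0% → Blend 1
Silt: Blend 2 160/314 = 51.0%, Blend 1 281/458 = 61.4% → Blend 1
Sandy soil: Blend 2 665/798 = 83.3%, Blend 1 757/799 = 94.7% → Blend 1
Overall: Blend 2 833/1140 = 73.1%, Blend 1 1048/1282 = 81.7% → Blend 1
Blend 1 wins overall and in every soil group — no reversal.

Yes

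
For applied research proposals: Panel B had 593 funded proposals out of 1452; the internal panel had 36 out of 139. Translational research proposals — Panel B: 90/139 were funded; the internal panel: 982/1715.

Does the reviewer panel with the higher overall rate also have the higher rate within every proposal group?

Applied research: Panel B 593/1452 = 40.8%, the internal panel 36/139 = 25.9% → Panel B
Translational research: Panel B 90/139 = 64.7%, the internal panel 982/1715 = 57.3% → Panel B
Overall: Panel B 683/1591 = 42.9%, the internal panel 1018/1854 = 54.9% → the internal panel
Panel B wins each proposal group but the internal panel wins overall — the comparison reverses. Panel B's proposals skew toward applied research, which has a lower base rate.

No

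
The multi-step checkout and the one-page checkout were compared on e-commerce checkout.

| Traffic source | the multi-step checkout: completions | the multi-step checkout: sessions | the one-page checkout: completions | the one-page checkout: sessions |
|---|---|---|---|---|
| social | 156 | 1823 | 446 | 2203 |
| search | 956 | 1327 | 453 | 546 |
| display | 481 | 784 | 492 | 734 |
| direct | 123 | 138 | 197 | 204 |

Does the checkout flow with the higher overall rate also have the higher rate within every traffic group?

Social: the multi-step checkout 156/1823 = 8.6%, the one-page checkout 446/2203 = 20.2% → the one-page checkout
Search: the multi-step checkout 956/1327 = 72.0%, the one-page checkout 453/546 = 83.0% → the one-page checkout
Display: the multi-step checkout 481/784 = 61.4%, the one-page checkout 492/734 = 67.0% → the one-page checkout
Direct: the multi-step checkout 123/138 = 89.1%, the one-page checkout 197/204 = 96.6% → the one-page checkout
Overall: the multi-step checkout 1716/4072 = 42.1%, the one-page checkout 1588/3687 = 43.1% → the one-page checkout
The one-page checkout wins overall and in every traffic group — no reversal.

Yes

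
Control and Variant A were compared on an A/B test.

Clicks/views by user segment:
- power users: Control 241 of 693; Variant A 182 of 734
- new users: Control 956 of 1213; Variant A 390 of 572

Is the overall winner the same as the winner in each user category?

Yes

Power users: Control 241/693 = 34.8%, Variant A 182/734 = 24.8% → Control
New users: Control 956/1213 = 78.8%, Variant A 390/572 = 68.2% → Control
Overall: Control 1197/1906 = 62.8%, Variant A 572/1306 = 43.8% → Control
Control wins overall and in every user group — no reversal.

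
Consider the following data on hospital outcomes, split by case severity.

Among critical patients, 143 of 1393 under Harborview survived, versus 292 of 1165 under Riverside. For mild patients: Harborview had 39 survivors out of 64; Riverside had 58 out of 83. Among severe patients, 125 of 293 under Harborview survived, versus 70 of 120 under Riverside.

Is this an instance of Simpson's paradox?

Critical: Harborview 143/1393 = 10.3%, Riverside 292/1165 = 25.1% → Riverside
Mild: Harborview 39/64 = 60.9%, Riverside 58/83 = 69.9% → Riverside
Severe: Harborview 125/293 = 42.7%, Riverside 70/120 = 58.3% → Riverside
Overall: Harborview 307/1750 = 17.5%, Riverside 420/1368 = 30.7% → Riverside
Riverside wins overall and in every case group — no reversal.

No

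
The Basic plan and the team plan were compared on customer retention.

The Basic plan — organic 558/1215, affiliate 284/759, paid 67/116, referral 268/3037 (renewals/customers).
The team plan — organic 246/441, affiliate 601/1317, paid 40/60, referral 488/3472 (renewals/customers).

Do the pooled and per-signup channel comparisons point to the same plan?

Yes

Organic: the Basic plan 558/1215 = 45.9%, the team plan 246/441 = 55.8% → the team plan
Affiliate: the Basic plan 284/759 = 37.4%, the team plan 601/1317 = 45.6% → the team plan
Paid: the Basic plan 67/116 = 57.8%, the team plan 40/60 = 66.7% → the team plan
Referral: the Basic plan 268/3037 = 8.8%, the team plan 488/3472 = 14.1% → the team plan
Overall: the Basic plan 1177/5127 = 23.0%, the team plan 1375/5290 = 26.0% → the team plan
The team plan wins overall and in every signup group — no reversal.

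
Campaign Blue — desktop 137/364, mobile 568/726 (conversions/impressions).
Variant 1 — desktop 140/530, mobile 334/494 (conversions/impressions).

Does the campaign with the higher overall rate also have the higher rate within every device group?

Desktop: Campaign Blue 137/364 = 37.6%, Variant 1 140/530 = 26.4% → Campaign Blue
Mobile: Campaign Blue 568/726 = 78.2%, Variant 1 334/494 = 67.6% → Campaign Blue
Overall: Campaign Blue 705/1090 = 64.7%, Variant 1 474/1024 = 46.3% → Campaign Blue
Campaign Blue wins overall and in every device group — no reversal.

Yes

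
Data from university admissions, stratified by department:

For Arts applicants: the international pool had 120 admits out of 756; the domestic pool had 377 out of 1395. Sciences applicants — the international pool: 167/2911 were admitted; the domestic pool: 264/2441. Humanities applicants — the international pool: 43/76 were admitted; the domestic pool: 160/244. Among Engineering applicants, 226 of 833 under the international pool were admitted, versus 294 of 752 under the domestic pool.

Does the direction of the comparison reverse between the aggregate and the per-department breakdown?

No

Arts: the international pool 120/756 = 15.9%, the domestic pool 377/1395 = 27.0% → the domestic pool
Sciences: the international pool 167/2911 = 5.7%, the domestic pool 264/2441 = 10.8% → the domestic pool
Humanities: the international pool 43/76 = 56.6%, the domestic pool 160/244 = 65.6% → the domestic pool
Engineering: the international pool 226/833 = 27.1%, the domestic pool 294/752 = 39.1% → the domestic pool
Overall: the international pool 556/4576 = 12.2%, the domestic pool 1095/4832 = 22.7% → the domestic pool
The domestic pool wins overall and in every department group — no reversal.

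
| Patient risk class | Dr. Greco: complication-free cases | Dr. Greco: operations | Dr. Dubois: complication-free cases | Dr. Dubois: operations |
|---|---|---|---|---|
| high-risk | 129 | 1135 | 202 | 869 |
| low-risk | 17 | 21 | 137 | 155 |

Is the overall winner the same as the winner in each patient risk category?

High-risk: Dr. Greco 129/1135 = 11.4%, Dr. Dubois 202/869 = 23.2% → Dr. Dubois
Low-risk: Dr. Greco 17/21 = 81.0%, Dr. Dubois 137/155 = 88.4% → Dr. Dubois
Overall: Dr. Greco 146/1156 = 12.6%, Dr. Dubois 339/1024 = 33.1% → Dr. Dubois
Dr. Dubois wins overall and in every patient risk group — no reversal.

Yes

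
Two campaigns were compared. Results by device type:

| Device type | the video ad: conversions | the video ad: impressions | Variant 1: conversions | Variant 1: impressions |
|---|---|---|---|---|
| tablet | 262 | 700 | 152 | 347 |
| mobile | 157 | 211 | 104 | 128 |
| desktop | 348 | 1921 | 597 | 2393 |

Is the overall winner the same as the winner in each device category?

Yes

Tablet: the video ad 262/700 = 37.4%, Variant 1 152/347 = 43.8% → Variant 1
Mobile: the video ad 157/211 = 74.4%, Variant 1 104/128 = 81.2% → Variant 1
Desktop: the video ad 348/1921 = 18.1%, Variant 1 597/2393 = 24.9% → Variant 1
Overall: the video ad 767/2832 = 27.1%, Variant 1 853/2868 = 29.7% → Variant 1
Variant 1 wins overall and in every device group — no reversal.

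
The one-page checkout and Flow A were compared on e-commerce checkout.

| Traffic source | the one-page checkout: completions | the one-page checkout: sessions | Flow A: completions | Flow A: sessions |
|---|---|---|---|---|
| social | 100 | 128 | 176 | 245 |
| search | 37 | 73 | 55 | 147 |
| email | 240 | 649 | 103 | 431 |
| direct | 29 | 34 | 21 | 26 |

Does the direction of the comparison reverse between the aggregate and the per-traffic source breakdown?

No

Social: the one-page checkout 100/128 = 78.1%, Flow A 176/245 = 71.8% → the one-page checkout
Search: the one-page checkout 37/73 = 50.7%, Flow A 55/147 = 37.4% → the one-page checkout
Email: the one-page checkout 240/649 = 37.0%, Flow A 103/431 = 23.9% → the one-page checkout
Direct: the one-page checkout 29/34 = 85.3%, Flow A 21/26 = 80.8% → the one-page checkout
Overall: the one-page checkout 406/884 = 45.9%, Flow A 355/849 = 41.8% → the one-page checkout
The one-page checkout wins overall and in every traffic group — no reversal.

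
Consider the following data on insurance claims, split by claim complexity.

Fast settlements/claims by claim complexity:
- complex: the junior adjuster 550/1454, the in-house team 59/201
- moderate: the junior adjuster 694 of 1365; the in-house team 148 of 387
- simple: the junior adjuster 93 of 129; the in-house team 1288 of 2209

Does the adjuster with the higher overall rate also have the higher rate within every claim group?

No

Complex: the junior adjuster 550/1454 = 37.8%, the in-house team 59/201 = 29.4% → the junior adjuster
Moderate: the junior adjuster 694/1365 = 50.8%, the in-house team 148/387 = 38.2% → the junior adjuster
Simple: the junior adjuster 93/129 = 72.1%, the in-house team 1288/2209 = 58.3% → the junior adjuster
Overall: the junior adjuster 1337/2948 = 45.4%, the in-house team 1495/2797 = 53.5% → the in-house team
The junior adjuster wins each claim group but the in-house team wins overall — the comparison reverses. The junior adjuster's claims skew toward complex, which has a lower base rate.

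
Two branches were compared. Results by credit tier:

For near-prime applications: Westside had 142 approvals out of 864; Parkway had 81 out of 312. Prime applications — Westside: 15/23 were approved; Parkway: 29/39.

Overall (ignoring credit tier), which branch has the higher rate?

Parkway

Near-prime: Westside 142/864 = 16.4%, Parkway 81/312 = 26.0% → Parkway
Prime: Westside 15/23 = 65.2%, Parkway 29/39 = 74.4% → Parkway
Overall: Westside 157/887 = 17.7%, Parkway 110/351 = 31.3% → Parkway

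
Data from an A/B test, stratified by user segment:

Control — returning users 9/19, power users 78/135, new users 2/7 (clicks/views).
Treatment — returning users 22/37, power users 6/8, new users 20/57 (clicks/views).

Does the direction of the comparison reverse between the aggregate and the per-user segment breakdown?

Yes

Returning users: Control 9/19 = 47.4%, Treatment 22/37 = 59.5% → Treatment
Power users: Control 78/135 = 57.8%, Treatment 6/8 = 75.0% → Treatment
New users: Control 2/7 = 28.6%, Treatment 20/57 = 35.1% → Treatment
Overall: Control 89/161 = 55.3%, Treatment 48/102 = 47.1% → Control
Treatment wins each user group but Control wins overall — the comparison reverses. Treatment's views skew toward new users, which has a lower base rate.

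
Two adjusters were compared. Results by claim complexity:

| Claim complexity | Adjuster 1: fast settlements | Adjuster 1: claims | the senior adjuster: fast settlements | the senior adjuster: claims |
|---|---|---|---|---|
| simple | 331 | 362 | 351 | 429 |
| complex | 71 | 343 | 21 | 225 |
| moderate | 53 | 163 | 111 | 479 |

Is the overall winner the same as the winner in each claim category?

Simple: Adjuster 1 331/362 = 91.4%, the senior adjuster 351/429 = 81.8% → Adjuster 1
Complex: Adjuster 1 71/343 = 20.7%, the senior adjuster 21/225 = 9.3% → Adjuster 1
Moderate: Adjuster 1 53/163 = 32.5%, the senior adjuster 111/479 = 23.2% → Adjuster 1
Overall: Adjuster 1 455/868 = 52.4%, the senior adjuster 483/1133 = 42.6% → Adjuster 1
Adjuster 1 wins overall and in every claim group — no reversal.

Yes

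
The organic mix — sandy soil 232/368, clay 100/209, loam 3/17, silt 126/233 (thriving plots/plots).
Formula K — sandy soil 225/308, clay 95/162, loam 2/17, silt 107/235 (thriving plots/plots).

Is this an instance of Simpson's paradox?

No

Sandy soil: the organic mix 232/368 = 63.0%, Formula K 225/308 = 73.1% → Formula K
Clay: the organic mix 100/209 = 47.8%, Formula K 95/162 = 58.6% → Formula K
Loam: the organic mix 3/17 = 17.6%, Formula K 2/17 = 11.8% → the organic mix
Silt: the organic mix 126/233 = 54.1%, Formula K 107/235 = 45.5% → the organic mix
Overall: the organic mix 461/827 = 55.7%, Formula K 429/722 = 59.4% → Formula K
Neither sweeps: the organic mix wins 2 of 4 groups, Formula K wins 2. Formula K wins overall but not every group — no Simpson reversal.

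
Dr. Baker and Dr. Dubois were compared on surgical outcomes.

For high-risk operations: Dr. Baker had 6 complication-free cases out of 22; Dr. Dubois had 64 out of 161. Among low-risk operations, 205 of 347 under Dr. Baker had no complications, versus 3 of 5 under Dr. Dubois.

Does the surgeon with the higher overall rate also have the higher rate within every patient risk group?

High-risk: Dr. Baker 6/22 = 27.3%, Dr. Dubois 64/161 = 39.8% → Dr. Dubois
Low-risk: Dr. Baker 205/347 = 59.1%, Dr. Dubois 3/5 = 60.0% → Dr. Dubois
Overall: Dr. Baker 211/369 = 57.2%, Dr. Dubois 67/166 = 40.4% → Dr. Baker
Dr. Dubois wins each patient risk group but Dr. Baker wins overall — the comparison reverses. Dr. Dubois's operations skew toward high-risk, which has a lower base rate.

No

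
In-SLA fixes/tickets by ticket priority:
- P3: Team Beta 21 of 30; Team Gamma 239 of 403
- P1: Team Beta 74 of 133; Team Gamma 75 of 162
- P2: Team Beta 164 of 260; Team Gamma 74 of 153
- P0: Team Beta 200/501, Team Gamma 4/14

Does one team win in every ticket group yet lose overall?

Yes

P3: Team Beta 21/30 = 70.0%, Team Gamma 239/403 = 59.3% → Team Beta
P1: Team Beta 74/133 = 55.6%, Team Gamma 75/162 = 46.3% → Team Beta
P2: Team Beta 164/260 = 63.1%, Team Gamma 74/153 = 48.4% → Team Beta
P0: Team Beta 200/501 = 39.9%, Team Gamma 4/14 = 28.6% → Team Beta
Overall: Team Beta 459/924 = 49.7%, Team Gamma 392/732 = 53.6% → Team Gamma
Team Beta wins each ticket group but Team Gamma wins overall — the comparison reverses. Team Beta's tickets skew toward P0, which has a lower base rate.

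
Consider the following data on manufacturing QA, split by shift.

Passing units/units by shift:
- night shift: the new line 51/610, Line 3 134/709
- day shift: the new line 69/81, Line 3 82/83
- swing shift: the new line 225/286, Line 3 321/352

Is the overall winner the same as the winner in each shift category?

Night shift: the new line 51/610 = 8.4%, Line 3 134/709 = 18.9% → Line 3
Day shift: the new line 69/81 = 85.2%, Line 3 82/83 = 98.8% → Line 3
Swing shift: the new line 225/286 = 78.7%, Line 3 321/352 = 91.2% → Line 3
Overall: the new line 345/977 = 35.3%, Line 3 537/1144 = 46.9% → Line 3
Line 3 wins overall and in every shift group — no reversal.

Yes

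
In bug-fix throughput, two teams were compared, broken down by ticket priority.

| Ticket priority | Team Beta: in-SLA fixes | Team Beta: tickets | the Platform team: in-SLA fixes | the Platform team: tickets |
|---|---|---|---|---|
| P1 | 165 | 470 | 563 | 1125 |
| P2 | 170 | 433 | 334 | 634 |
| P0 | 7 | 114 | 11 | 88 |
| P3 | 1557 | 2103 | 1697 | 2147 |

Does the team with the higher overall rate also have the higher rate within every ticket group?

P1: Team Beta 165/470 = 35.1%, the Platform team 563/1125 = 50.0% → the Platform team
P2: Team Beta 170/433 = 39.3%, the Platform team 334/634 = 52.7% → the Platform team
P0: Team Beta 7/114 = 6.1%, the Platform team 11/88 = 12.5% → the Platform team
P3: Team Beta 1557/2103 = 74.0%, the Platform team 1697/2147 = 79.0% → the Platform team
Overall: Team Beta 1899/3120 = 60.9%, the Platform team 2605/3994 = 65.2% → the Platform team
The Platform team wins overall and in every ticket group — no reversal.

Yes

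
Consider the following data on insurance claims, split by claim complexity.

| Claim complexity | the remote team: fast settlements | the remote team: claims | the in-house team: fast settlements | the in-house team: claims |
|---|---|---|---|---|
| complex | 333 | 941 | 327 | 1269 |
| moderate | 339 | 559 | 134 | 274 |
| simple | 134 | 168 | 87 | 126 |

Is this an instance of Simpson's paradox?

No

Complex: the remote team 333/941 = 35.4%, the in-house team 327/1269 = 25.8% → the remote team
Moderate: the remote team 339/559 = 60.6%, the in-house team 134/274 = 48.9% → the remote team
Simple: the remote team 134/168 = 79.8%, the in-house team 87/126 = 69.0% → the remote team
Overall: the remote team 806/1668 = 48.3%, the in-house team 548/1669 = 32.8% → the remote team
The remote team wins overall and in every claim group — no reversal.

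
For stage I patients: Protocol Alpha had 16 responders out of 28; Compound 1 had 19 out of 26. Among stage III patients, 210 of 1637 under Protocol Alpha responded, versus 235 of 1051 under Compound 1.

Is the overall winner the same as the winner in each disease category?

Yes

Stage I: Protocol Alpha 16/28 = 57.1%, Compound 1 19/26 = 73.1% → Compound 1
Stage III: Protocol Alpha 210/1637 = 12.8%, Compound 1 235/1051 = 22.4% → Compound 1
Overall: Protocol Alpha 226/1665 = 13.6%, Compound 1 254/1077 = 23.6% → Compound 1
Compound 1 wins overall and in every disease group — no reversal.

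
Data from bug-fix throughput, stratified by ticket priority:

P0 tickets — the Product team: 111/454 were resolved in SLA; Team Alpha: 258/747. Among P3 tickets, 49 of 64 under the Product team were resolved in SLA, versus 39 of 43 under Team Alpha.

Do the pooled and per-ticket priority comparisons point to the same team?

Yes

P0: the Product team 111/454 = 24.4%, Team Alpha 258/747 = 34.5% → Team Alpha
P3: the Product team 49/64 = 76.6%, Team Alpha 39/43 = 90.7% → Team Alpha
Overall: the Product team 160/518 = 30.9%, Team Alpha 297/790 = 37.6% → Team Alpha
Team Alpha wins overall and in every ticket group — no reversal.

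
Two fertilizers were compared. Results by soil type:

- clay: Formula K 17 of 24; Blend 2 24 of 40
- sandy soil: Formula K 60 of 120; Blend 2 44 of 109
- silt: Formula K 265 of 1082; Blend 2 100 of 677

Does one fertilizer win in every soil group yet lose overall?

No

Clay: Formula K 17/24 = 70.8%, Blend 2 24/40 = 60.0% → Formula K
Sandy soil: Formula K 60/120 = 50.0%, Blend 2 44/109 = 40.4% → Formula K
Silt: Formula K 265/1082 = 24.5%, Blend 2 100/677 = 14.8% → Formula K
Overall: Formula K 342/1226 = 27.9%, Blend 2 168/826 = 20.3% → Formula K
Formula K wins overall and in every soil group — no reversal.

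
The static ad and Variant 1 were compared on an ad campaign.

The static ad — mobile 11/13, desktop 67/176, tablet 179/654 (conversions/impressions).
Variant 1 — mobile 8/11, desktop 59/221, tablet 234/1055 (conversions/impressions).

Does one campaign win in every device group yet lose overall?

No

Mobile: the static ad 11/13 = 84.6%, Variant 1 8/11 = 72.7% → the static ad
Desktop: the static ad 67/176 = 38.1%, Variant 1 59/221 = 26.7% → the static ad
Tablet: the static ad 179/654 = 27.4%, Variant 1 234/1055 = 22.2% → the static ad
Overall: the static ad 257/843 = 30.5%, Variant 1 301/1287 = 23.4% → the static ad
The static ad wins overall and in every device group — no reversal.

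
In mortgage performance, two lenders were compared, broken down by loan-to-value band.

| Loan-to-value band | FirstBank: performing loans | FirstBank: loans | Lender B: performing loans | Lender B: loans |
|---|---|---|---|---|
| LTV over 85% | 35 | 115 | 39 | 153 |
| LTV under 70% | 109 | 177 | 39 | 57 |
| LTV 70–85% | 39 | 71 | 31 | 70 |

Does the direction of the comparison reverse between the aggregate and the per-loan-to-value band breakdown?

LTV over 85%: FirstBank 35/115 = 30.4%, Lender B 39/153 = 25.5% → FirstBank
LTV under 70%: FirstBank 109/177 = 61.6%, Lender B 39/57 = 68.4% → Lender B
LTV 70–85%: FirstBank 39/71 = 54.9%, Lender B 31/70 = 44.3% → FirstBank
Overall: FirstBank 183/363 = 50.4%, Lender B 109/280 = 38.9% → FirstBank
Neither sweeps: FirstBank wins 2 of 3 groups, Lender B wins 1. FirstBank wins overall but not every group — no Simpson reversal.

No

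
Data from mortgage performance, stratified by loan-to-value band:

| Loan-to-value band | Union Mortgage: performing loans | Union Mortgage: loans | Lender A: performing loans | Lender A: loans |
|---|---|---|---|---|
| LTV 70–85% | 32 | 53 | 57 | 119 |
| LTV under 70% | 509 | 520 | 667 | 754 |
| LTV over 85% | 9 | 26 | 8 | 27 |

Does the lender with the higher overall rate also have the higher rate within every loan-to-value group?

Yes

LTV 70–85%: Union Mortgage 32/53 = 60.4%, Lender A 57/119 = 47.9% → Union Mortgage
LTV under 70%: Union Mortgage 509/520 = 97.9%, Lender A 667/754 = 88.5% → Union Mortgage
LTV over 85%: Union Mortgage 9/26 = 34.6%, Lender A 8/27 = 29.6% → Union Mortgage
Overall: Union Mortgage 550/599 = 91.8%, Lender A 732/900 = 81.3% → Union Mortgage
Union Mortgage wins overall and in every loan-to-value group — no reversal.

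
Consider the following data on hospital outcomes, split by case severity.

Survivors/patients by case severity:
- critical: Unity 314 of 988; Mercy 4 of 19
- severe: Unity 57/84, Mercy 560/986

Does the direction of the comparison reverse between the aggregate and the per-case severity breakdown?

Critical: Unity 314/988 = 31.8%, Mercy 4/19 = 21.1% → Unity
Severe: Unity 57/84 = 67.9%, Mercy 560/986 = 56.8% → Unity
Overall: Unity 371/1072 = 34.6%, Mercy 564/1005 = 56.1% → Mercy
Unity wins each case group but Mercy wins overall — the comparison reverses. Unity's patients skew toward critical, which has a lower base rate.

Yes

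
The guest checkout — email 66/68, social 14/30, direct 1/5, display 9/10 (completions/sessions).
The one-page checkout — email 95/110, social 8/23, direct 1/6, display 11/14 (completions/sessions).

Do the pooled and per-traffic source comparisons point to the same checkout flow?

Email: the guest checkout 66/68 = 97.1%, the one-page checkout 95/110 = 86.4% → the guest checkout
Social: the guest checkout 14/30 = 46.7%, the one-page checkout 8/23 = 34.8% → the guest checkout
Direct: the guest checkout 1/5 = 20.0%, the one-page checkout 1/6 = 16.7% → the guest checkout
Display: the guest checkout 9/10 = 90.0%, the one-page checkout 11/14 = 78.6% → the guest checkout
Overall: the guest checkout 90/113 = 79.6%, the one-page checkout 115/153 = 75.2% → the guest checkout
The guest checkout wins overall and in every traffic group — no reversal.

Yes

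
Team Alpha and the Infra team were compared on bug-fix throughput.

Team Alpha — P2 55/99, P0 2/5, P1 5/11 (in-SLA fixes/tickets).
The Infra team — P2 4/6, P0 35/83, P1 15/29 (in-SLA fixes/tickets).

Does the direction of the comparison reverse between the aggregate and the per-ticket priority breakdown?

P2: Team Alpha 55/99 = 55.6%, the Infra team 4/6 = 66.7% → the Infra team
P0: Team Alpha 2/5 = 40.0%, the Infra team 35/83 = 42.2% → the Infra team
P1: Team Alpha 5/11 = 45.5%, the Infra team 15/29 = 51.7% → the Infra team
Overall: Team Alpha 62/115 = 53.9%, the Infra team 54/118 = 45.8% → Team Alpha
The Infra team wins each ticket group but Team Alpha wins overall — the comparison reverses. The Infra team's tickets skew toward P0, which has a lower base rate.

Yes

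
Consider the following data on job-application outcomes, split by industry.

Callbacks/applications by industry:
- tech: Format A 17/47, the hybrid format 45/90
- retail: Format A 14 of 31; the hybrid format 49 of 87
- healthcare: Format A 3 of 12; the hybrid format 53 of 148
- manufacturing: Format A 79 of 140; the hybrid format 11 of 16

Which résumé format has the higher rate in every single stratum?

Tech: Format A 17/47 = 36.2%, the hybrid format 45/90 = 50.0% → the hybrid format
Retail: Format A 14/31 = 45.2%, the hybrid format 49/87 = 56.3% → the hybrid format
Healthcare: Format A 3/12 = 25.0%, the hybrid format 53/148 = 35.8% → the hybrid format
Manufacturing: Format A 79/140 = 56.4%, the hybrid format 11/16 = 68.8% → the hybrid format
The hybrid format has the higher rate in all 4 groups.

the hybrid format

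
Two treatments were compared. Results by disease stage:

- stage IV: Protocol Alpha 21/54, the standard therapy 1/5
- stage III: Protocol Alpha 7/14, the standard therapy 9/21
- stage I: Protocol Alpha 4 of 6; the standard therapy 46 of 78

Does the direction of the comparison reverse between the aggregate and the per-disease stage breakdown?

Yes

Stage IV: Protocol Alpha 21/54 = 38.9%, the standard therapy 1/5 = 20.0% → Protocol Alpha
Stage III: Protocol Alpha 7/14 = 50.0%, the standard therapy 9/21 = 42.9% → Protocol Alpha
Stage I: Protocol Alpha 4/6 = 66.7%, the standard therapy 46/78 = 59.0% → Protocol Alpha
Overall: Protocol Alpha 32/74 = 43.2%, the standard therapy 56/104 = 53.8% → the standard therapy
Protocol Alpha wins each disease group but the standard therapy wins overall — the comparison reverses. Protocol Alpha's patients skew toward stage IV, which has a lower base rate.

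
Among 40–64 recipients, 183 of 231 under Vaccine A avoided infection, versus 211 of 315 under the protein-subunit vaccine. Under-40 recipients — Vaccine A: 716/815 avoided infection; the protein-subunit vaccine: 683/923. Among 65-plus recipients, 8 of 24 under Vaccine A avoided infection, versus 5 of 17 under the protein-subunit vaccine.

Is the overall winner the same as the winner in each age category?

Yes

40–64: Vaccine A 183/231 = 79.2%, the protein-subunit vaccine 211/315 = 67.0% → Vaccine A
Under-40: Vaccine A 716/815 = 87.9%, the protein-subunit vaccine 683/923 = 74.0% → Vaccine A
65-plus: Vaccine A 8/24 = 33.3%, the protein-subunit vaccine 5/17 = 29.4% → Vaccine A
Overall: Vaccine A 907/1070 = 84.8%, the protein-subunit vaccine 899/1255 = 71.6% → Vaccine A
Vaccine A wins overall and in every age group — no reversal.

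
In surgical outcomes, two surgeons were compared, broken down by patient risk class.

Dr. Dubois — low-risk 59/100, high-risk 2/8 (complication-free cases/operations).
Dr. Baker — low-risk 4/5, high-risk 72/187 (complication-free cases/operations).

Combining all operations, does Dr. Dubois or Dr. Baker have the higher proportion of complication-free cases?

Dr. Dubois

Low-risk: Dr. Dubois 59/100 = 59.0%, Dr. Baker 4/5 = 80.0% → Dr. Baker
High-risk: Dr. Dubois 2/8 = 25.0%, Dr. Baker 72/187 = 38.5% → Dr. Baker
Overall: Dr. Dubois 61/108 = 56.5%, Dr. Baker 76/192 = 39.6% → Dr. Dubois
(Dr. Baker wins every patient risk group but Dr. Dubois wins overall — Dr. Baker's operations skew toward the low-rate high-risk group.)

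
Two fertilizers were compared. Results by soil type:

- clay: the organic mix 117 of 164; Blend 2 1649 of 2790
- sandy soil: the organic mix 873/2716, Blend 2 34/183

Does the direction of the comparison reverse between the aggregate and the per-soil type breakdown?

Yes

Clay: the organic mix 117/164 = 71.3%, Blend 2 1649/2790 = 59.1% → the organic mix
Sandy soil: the organic mix 873/2716 = 32.1%, Blend 2 34/183 = 18.6% → the organic mix
Overall: the organic mix 990/2880 = 34.4%, Blend 2 1683/2973 = 56.6% → Blend 2
The organic mix wins each soil group but Blend 2 wins overall — the comparison reverses. The organic mix's plots skew toward sandy soil, which has a lower base rate.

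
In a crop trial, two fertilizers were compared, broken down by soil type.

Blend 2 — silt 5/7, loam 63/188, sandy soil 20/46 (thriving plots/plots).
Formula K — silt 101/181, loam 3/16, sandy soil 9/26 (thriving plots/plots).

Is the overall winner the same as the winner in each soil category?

No

Silt: Blend 2 5/7 = 71.4%, Formula K 101/181 = 55.8% → Blend 2
Loam: Blend 2 63/188 = 33.5%, Formula K 3/16 = 18.8% → Blend 2
Sandy soil: Blend 2 20/46 = 43.5%, Formula K 9/26 = 34.6% → Blend 2
Overall: Blend 2 88/241 = 36.5%, Formula K 113/223 = 50.7% → Formula K
Blend 2 wins each soil group but Formula K wins overall — the comparison reverses. Blend 2's plots skew toward loam, which has a lower base rate.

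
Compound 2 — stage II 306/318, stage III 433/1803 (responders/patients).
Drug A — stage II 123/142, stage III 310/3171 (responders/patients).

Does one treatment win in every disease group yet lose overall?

No

Stage II: Compound 2 306/318 = 96.2%, Drug A 123/142 = 86.6% → Compound 2
Stage III: Compound 2 433/1803 = 24.0%, Drug A 310/3171 = 9.8% → Compound 2
Overall: Compound 2 739/2121 = 34.8%, Drug A 433/3313 = 13.1% → Compound 2
Compound 2 wins overall and in every disease group — no reversal.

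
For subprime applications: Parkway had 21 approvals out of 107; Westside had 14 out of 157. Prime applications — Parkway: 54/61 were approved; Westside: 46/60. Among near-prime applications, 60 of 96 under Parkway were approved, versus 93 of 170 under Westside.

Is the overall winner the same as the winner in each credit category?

Yes

Subprime: Parkway 21/107 = 19.6%, Westside 14/157 = 8.9% → Parkway
Prime: Parkway 54/61 = 88.5%, Westside 46/60 = 76.7% → Parkway
Near-prime: Parkway 60/96 = 62.5%, Westside 93/170 = 54.7% → Parkway
Overall: Parkway 135/264 = 51.1%, Westside 153/387 = 39.5% → Parkway
Parkway wins overall and in every credit group — no reversal.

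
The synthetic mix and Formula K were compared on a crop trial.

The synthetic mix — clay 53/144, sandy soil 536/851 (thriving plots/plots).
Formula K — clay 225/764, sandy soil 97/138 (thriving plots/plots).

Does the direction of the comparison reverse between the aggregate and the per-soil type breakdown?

Clay: the synthetic mix 53/144 = 36.8%, Formula K 225/764 = 29.5% → the synthetic mix
Sandy soil: the synthetic mix 536/851 = 63.0%, Formula K 97/138 = 70.3% → Formula K
Overall: the synthetic mix 589/995 = 59.2%, Formula K 322/902 = 35.7% → the synthetic mix
Neither sweeps: the synthetic mix wins 1 of 2 groups, Formula K wins 1. The synthetic mix wins overall but not every group — no Simpson reversal.

No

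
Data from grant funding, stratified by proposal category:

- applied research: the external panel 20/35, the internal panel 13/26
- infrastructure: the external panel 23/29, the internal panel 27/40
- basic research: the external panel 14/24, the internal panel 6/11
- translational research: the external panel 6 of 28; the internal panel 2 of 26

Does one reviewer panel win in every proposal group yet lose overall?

No

Applied research: the external panel 20/35 = 57.1%, the internal panel 13/26 = 50.0% → the external panel
Infrastructure: the external panel 23/29 = 79.3%, the internal panel 27/40 = 67.5% → the external panel
Basic research: the external panel 14/24 = 58.3%, the internal panel 6/11 = 54.5% → the external panel
Translational research: the external panel 6/28 = 21.4%, the internal panel 2/26 = 7.7% → the external panel
Overall: the external panel 63/116 = 54.3%, the internal panel 48/103 = 46.6% → the external panel
The external panel wins overall and in every proposal group — no reversal.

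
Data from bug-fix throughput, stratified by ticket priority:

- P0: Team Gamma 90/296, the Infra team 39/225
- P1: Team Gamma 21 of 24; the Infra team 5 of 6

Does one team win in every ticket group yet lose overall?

No

P0: Team Gamma 90/296 = 30.4%, the Infra team 39/225 = 17.3% → Team Gamma
P1: Team Gamma 21/24 = 87.5%, the Infra team 5/6 = 83.3% → Team Gamma
Overall: Team Gamma 111/320 = 34.7%, the Infra team 44/231 = 19.0% → Team Gamma
Team Gamma wins overall and in every ticket group — no reversal.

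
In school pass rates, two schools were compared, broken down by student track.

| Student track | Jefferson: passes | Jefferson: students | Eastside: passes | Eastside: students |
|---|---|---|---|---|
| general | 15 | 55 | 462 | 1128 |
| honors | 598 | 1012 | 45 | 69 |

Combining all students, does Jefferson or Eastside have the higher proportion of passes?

Jefferson

General: Jefferson 15/55 = 27.3%, Eastside 462/1128 = 41.0% → Eastside
Honors: Jefferson 598/1012 = 59.1%, Eastside 45/69 = 65.2% → Eastside
Overall: Jefferson 613/1067 = 57.5%, Eastside 507/1197 = 42.4% → Jefferson
(Eastside wins every student group but Jefferson wins overall — Eastside's students skew toward the low-rate general group.)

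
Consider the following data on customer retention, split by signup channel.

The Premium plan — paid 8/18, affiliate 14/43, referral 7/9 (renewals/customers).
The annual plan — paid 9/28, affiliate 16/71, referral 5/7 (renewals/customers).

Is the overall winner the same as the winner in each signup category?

Yes

Paid: the Premium plan 8/18 = 44.4%, the annual plan 9/28 = 32.1% → the Premium plan
Affiliate: the Premium plan 14/43 = 32.6%, the annual plan 16/71 = 22.5% → the Premium plan
Referral: the Premium plan 7/9 = 77.8%, the annual plan 5/7 = 71.4% → the Premium plan
Overall: the Premium plan 29/70 = 41.4%, the annual plan 30/106 = 28.3% → the Premium plan
The Premium plan wins overall and in every signup group — no reversal.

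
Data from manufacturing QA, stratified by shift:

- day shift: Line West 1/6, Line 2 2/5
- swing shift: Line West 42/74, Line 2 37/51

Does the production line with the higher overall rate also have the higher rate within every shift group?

Day shift: Line West 1/6 = 16.7%, Line 2 2/5 = 40.0% → Line 2
Swing shift: Line West 42/74 = 56.8%, Line 2 37/51 = 72.5% → Line 2
Overall: Line West 43/80 = 53.8%, Line 2 39/56 = 69.6% → Line 2
Line 2 wins overall and in every shift group — no reversal.

Yes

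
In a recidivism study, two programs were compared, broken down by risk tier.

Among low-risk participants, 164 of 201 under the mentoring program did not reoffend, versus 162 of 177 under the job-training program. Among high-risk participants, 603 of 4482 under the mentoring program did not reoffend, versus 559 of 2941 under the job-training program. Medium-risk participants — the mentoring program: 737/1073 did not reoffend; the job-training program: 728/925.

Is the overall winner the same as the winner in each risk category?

Yes

Low-risk: the mentoring program 164/201 = 81.6%, the job-training program 162/177 = 91.5% → the job-training program
High-risk: the mentoring program 603/4482 = 13.5%, the job-training program 559/2941 = 19.0% → the job-training program
Medium-risk: the mentoring program 737/1073 = 68.7%, the job-training program 728/925 = 78.7% → the job-training program
Overall: the mentoring program 1504/5756 = 26.1%, the job-training program 1449/4043 = 35.8% → the job-training program
The job-training program wins overall and in every risk group — no reversal.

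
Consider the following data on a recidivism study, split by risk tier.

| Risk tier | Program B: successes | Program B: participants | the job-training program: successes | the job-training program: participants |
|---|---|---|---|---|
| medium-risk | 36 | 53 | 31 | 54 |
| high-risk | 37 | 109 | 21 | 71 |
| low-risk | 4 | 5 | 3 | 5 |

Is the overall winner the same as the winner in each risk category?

Yes

Medium-risk: Program B 36/53 = 67.9%, the job-training program 31/54 = 57.4% → Program B
High-risk: Program B 37/109 = 33.9%, the job-training program 21/71 = 29.6% → Program B
Low-risk: Program B 4/5 = 80.0%, the job-training program 3/5 = 60.0% → Program B
Overall: Program B 77/167 = 46.1%, the job-training program 55/130 = 42.3% → Program B
Program B wins overall and in every risk group — no reversal.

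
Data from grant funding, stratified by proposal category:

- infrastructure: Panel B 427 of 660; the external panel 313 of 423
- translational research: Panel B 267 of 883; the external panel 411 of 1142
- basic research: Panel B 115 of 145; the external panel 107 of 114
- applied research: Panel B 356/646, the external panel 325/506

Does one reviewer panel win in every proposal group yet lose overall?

Infrastructure: Panel B 427/660 = 64.7%, the external panel 313/423 = 74.0% → the external panel
Translational research: Panel B 267/883 = 30.2%, the external panel 411/1142 = 36.0% → the external panel
Basic research: Panel B 115/145 = 79.3%, the external panel 107/114 = 93.9% → the external panel
Applied research: Panel B 356/646 = 55.1%, the external panel 325/506 = 64.2% → the external panel
Overall: Panel B 1165/2334 = 49.9%, the external panel 1156/2185 = 52.9% → the external panel
The external panel wins overall and in every proposal group — no reversal.

No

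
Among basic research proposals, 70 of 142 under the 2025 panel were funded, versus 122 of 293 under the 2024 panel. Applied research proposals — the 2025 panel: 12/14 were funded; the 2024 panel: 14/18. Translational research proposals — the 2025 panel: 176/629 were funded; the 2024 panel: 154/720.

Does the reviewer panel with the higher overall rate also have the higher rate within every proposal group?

Yes

Basic research: the 2025 panel 70/142 = 49.3%, the 2024 panel 122/293 = 41.6% → the 2025 panel
Applied research: the 2025 panel 12/14 = 85.7%, the 2024 panel 14/18 = 77.8% → the 2025 panel
Translational research: the 2025 panel 176/629 = 28.0%, the 2024 panel 154/720 = 21.4% → the 2025 panel
Overall: the 2025 panel 258/785 = 32.9%, the 2024 panel 290/1031 = 28.1% → the 2025 panel
The 2025 panel wins overall and in every proposal group — no reversal.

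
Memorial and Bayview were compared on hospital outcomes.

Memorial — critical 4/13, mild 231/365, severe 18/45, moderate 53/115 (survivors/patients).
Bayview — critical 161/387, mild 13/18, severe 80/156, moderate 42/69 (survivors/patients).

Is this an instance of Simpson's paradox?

Critical: Memorial 4/13 = 30.8%, Bayview 161/387 = 41.6% → Bayview
Mild: Memorial 231/365 = 63.3%, Bayview 13/18 = 72.2% → Bayview
Severe: Memorial 18/45 = 40.0%, Bayview 80/156 = 51.3% → Bayview
Moderate: Memorial 53/115 = 46.1%, Bayview 42/69 = 60.9% → Bayview
Overall: Memorial 306/538 = 56.9%, Bayview 296/630 = 47.0% → Memorial
Bayview wins each case group but Memorial wins overall — the comparison reverses. Bayview's patients skew toward critical, which has a lower base rate.

Yes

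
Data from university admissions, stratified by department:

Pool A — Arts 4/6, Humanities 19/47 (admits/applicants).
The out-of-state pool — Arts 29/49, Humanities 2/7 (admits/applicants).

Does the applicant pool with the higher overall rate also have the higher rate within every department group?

No

Arts: Pool A 4/6 = 66.7%, the out-of-state pool 29/49 = 59.2% → Pool A
Humanities: Pool A 19/47 = 40.4%, the out-of-state pool 2/7 = 28.6% → Pool A
Overall: Pool A 23/53 = 43.4%, the out-of-state pool 31/56 = 55.4% → the out-of-state pool
Pool A wins each department group but the out-of-state pool wins overall — the comparison reverses. Pool A's applicants skew toward Humanities, which has a lower base rate.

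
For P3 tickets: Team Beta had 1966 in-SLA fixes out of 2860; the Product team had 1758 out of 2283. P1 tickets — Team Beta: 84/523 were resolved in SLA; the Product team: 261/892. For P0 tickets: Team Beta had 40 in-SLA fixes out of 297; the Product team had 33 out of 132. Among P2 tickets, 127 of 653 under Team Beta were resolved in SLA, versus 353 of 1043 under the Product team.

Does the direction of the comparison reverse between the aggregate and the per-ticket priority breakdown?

P3: Team Beta 1966/2860 = 68.7%, the Product team 1758/2283 = 77.0% → the Product team
P1: Team Beta 84/523 = 16.1%, the Product team 261/892 = 29.3% → the Product team
P0: Team Beta 40/297 = 13.5%, the Product team 33/132 = 25.0% → the Product team
P2: Team Beta 127/653 = 19.4%, the Product team 353/1043 = 33.8% → the Product team
Overall: Team Beta 2217/4333 = 51.2%, the Product team 2405/4350 = 55.3% → the Product team
The Product team wins overall and in every ticket group — no reversal.

No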